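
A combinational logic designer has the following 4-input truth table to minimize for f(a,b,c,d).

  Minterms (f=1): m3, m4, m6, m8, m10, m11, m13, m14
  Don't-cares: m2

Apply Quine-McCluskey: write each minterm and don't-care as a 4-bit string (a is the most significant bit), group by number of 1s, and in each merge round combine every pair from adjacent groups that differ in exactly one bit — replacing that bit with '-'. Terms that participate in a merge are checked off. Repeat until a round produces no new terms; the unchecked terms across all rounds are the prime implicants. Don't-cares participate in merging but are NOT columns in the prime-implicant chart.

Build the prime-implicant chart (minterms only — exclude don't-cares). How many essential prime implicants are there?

Round 0: 0010✓ 0011✓ 0100✓ 0110✓ 1000✓ 1010✓ 1011✓ 1101 1110✓
Round 1: -010✓ -011✓ -110✓ 0-10✓ 001-✓ 01-0 1-10✓ 10-0 101-✓
Round 2: --10 -01-
PIs = {--10, -01-, 01-0, 10-0, 1101}
Coverage chart:
  m3: -01- ←essential
  m4: 01-0 ←essential
  m6: --10,01-0
  m8: 10-0 ←essential
  m10: --10,-01-,10-0
  m11: -01- ←essential
  m13: 1101 ←essential
  m14: --10 ←essential
Essential: --10, -01-, 01-0, 10-0, 1101

5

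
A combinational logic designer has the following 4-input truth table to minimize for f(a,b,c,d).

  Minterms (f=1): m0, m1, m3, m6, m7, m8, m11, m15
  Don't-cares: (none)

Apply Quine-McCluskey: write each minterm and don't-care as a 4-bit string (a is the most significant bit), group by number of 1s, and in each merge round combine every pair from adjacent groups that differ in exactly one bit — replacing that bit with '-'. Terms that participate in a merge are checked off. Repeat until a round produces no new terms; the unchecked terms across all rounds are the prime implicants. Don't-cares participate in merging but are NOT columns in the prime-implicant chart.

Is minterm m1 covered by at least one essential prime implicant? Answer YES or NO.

Round 0: 0000✓ 0001✓ 0011✓ 0110✓ 0111✓ 1000✓ 1011✓ 1111✓
Round 1: -000 -011✓ -111✓ 0-11✓ 00-1 000- 011- 1-11✓
Round 2: --11
PIs = {--11, -000, 00-1, 000-, 011-}
Coverage chart:
  m0: -000,000-
  m1: 00-1,000-
  m3: --11,00-1
  m6: 011- ←essential
  m7: --11,011-
  m8: -000 ←essential
  m11: --11 ←essential
  m15: --11 ←essential
Essential: --11, -000, 011-

NO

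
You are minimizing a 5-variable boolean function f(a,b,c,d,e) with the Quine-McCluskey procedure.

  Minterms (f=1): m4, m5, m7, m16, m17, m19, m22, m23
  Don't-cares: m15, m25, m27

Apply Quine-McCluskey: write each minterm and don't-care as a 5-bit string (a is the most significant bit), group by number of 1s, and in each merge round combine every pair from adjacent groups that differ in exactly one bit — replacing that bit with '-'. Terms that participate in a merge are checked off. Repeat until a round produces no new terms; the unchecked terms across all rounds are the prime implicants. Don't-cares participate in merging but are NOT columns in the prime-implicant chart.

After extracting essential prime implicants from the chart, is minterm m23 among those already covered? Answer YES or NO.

Round 0: 00100✓ 00101✓ 00111✓ 01111✓ 10000✓ 10001✓ 10011✓ 10110✓ 10111✓ 11001✓ 11011✓
Round 1: -0111 0-111 001-1 0010- 1-001✓ 1-011✓ 10-11 100-1✓ 1000- 1011- 110-1✓
Round 2: 1-0-1
PIs = {-0111, 0-111, 001-1, 0010-, 1-0-1, 10-11, 1000-, 1011-}
Coverage chart:
  m4: 0010- ←essential
  m5: 001-1,0010-
  m7: -0111,0-111,001-1
  m16: 1000- ←essential
  m17: 1-0-1,1000-
  m19: 1-0-1,10-11
  m22: 1011- ←essential
  m23: -0111,10-11,1011-
Essential: 0010-, 1000-, 1011-

YES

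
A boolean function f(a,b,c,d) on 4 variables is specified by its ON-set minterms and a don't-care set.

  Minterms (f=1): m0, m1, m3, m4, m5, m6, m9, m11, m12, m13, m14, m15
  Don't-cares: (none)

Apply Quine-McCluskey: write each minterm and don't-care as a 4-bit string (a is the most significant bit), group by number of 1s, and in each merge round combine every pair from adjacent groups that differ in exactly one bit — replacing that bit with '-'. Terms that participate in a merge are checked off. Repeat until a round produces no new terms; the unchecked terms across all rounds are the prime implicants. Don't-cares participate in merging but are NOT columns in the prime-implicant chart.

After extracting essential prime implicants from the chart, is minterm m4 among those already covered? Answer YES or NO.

size-2^0 implicants → 0000(✓)  0001(✓)  0011(✓)  0100(✓)  0101(✓)  0110(✓)  1001(✓)  1011(✓)  1100(✓)  1101(✓)  1110(✓)  1111(✓)
size-2^1 implicants → -001(✓)  -011(✓)  -100(✓)  -101(✓)  -110(✓)  0-00(✓)  0-01(✓)  00-1(✓)  000-(✓)  01-0(✓)  010-(✓)  1-01(✓)  1-11(✓)  10-1(✓)  11-0(✓)  11-1(✓)  110-(✓)  111-(✓)
size-2^2 implicants → --01  -0-1  -1-0  -10-  0-0-  1--1  11--
Unchecked terms (primes): --01, -0-1, -1-0, -10-, 0-0-, 1--1, 11--
Minterm coverage:
  m0 ⊆ 0-0- [E]
  m1 ⊆ --01,-0-1,0-0-
  m3 ⊆ -0-1 [E]
  m4 ⊆ -1-0,-10-,0-0-
  m5 ⊆ --01,-10-,0-0-
  m6 ⊆ -1-0 [E]
  m9 ⊆ --01,-0-1,1--1
  m11 ⊆ -0-1,1--1
  m12 ⊆ -1-0,-10-,11--
  m13 ⊆ --01,-10-,1--1,11--
  m14 ⊆ -1-0,11--
  m15 ⊆ 1--1,11--
E = {-0-1, -1-0, 0-0-}

YES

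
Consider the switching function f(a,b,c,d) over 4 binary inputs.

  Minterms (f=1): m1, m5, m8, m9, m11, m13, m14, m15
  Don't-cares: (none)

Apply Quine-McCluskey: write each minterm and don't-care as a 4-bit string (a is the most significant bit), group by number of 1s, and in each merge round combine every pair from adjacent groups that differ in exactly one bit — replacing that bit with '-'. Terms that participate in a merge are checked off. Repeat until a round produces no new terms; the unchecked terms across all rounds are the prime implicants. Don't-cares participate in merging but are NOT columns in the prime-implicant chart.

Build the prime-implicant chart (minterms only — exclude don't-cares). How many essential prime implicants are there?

4

Round 0: 0001✓ 0101✓ 1000✓ 1001✓ 1011✓ 1101✓ 1110✓ 1111✓
Round 1: -001✓ -101✓ 0-01✓ 1-01✓ 1-11✓ 10-1✓ 100- 11-1✓ 111-
Round 2: --01 1--1
PIs = {--01, 1--1, 100-, 111-}
Coverage chart:
  m1: --01 ←essential
  m5: --01 ←essential
  m8: 100- ←essential
  m9: --01,1--1,100-
  m11: 1--1 ←essential
  m13: --01,1--1
  m14: 111- ←essential
  m15: 1--1,111-
Essential: --01, 1--1, 100-, 111-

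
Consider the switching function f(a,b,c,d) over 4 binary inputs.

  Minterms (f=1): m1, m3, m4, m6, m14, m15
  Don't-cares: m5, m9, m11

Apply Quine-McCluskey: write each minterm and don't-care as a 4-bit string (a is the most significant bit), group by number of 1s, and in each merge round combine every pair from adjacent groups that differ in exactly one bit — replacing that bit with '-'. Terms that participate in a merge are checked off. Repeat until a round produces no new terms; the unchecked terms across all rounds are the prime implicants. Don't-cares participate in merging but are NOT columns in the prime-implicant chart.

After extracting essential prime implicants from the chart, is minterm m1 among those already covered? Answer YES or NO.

YES

Round 0: 0001✓ 0011✓ 0100✓ 0101✓ 0110✓ 1001✓ 1011✓ 1110✓ 1111✓
Round 1: -001✓ -011✓ -110 0-01 00-1✓ 01-0 010- 1-11 10-1✓ 111-
Round 2: -0-1
PIs = {-0-1, -110, 0-01, 01-0, 010-, 1-11, 111-}
Coverage chart:
  m1: -0-1,0-01
  m3: -0-1 ←essential
  m4: 01-0,010-
  m6: -110,01-0
  m14: -110,111-
  m15: 1-11,111-
Essential: -0-1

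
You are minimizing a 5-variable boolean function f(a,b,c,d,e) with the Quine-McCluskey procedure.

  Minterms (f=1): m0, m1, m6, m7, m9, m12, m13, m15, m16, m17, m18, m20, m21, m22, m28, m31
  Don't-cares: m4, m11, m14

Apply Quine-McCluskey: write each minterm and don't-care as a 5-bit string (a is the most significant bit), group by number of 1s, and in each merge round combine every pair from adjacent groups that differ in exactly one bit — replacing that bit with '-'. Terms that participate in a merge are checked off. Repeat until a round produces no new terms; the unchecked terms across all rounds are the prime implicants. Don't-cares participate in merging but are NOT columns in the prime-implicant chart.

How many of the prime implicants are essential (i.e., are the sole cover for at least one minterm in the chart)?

size-2^0 implicants → 00000(✓)  00001(✓)  00100(✓)  00110(✓)  00111(✓)  01001(✓)  01011(✓)  01100(✓)  01101(✓)  01110(✓)  01111(✓)  10000(✓)  10001(✓)  10010(✓)  10100(✓)  10101(✓)  10110(✓)  11100(✓)  11111(✓)
size-2^1 implicants → -0000(✓)  -0001(✓)  -0100(✓)  -0110(✓)  -1100(✓)  -1111  0-001  0-100(✓)  0-110(✓)  0-111(✓)  00-00(✓)  0000-(✓)  001-0(✓)  0011-(✓)  01-01(✓)  01-11(✓)  010-1(✓)  011-0(✓)  011-1(✓)  0110-(✓)  0111-(✓)  1-100(✓)  10-00(✓)  10-01(✓)  10-10(✓)  100-0(✓)  1000-(✓)  101-0(✓)  1010-(✓)
size-2^2 implicants → --100  -0-00  -000-  -01-0  0-1-0  0-11-  01--1  011--  10--0  10-0-
Unchecked terms (primes): --100, -0-00, -000-, -01-0, -1111, 0-001, 0-1-0, 0-11-, 01--1, 011--, 10--0, 10-0-
Minterm coverage:
  m0 ⊆ -0-00,-000-
  m1 ⊆ -000-,0-001
  m6 ⊆ -01-0,0-1-0,0-11-
  m7 ⊆ 0-11- [E]
  m9 ⊆ 0-001,01--1
  m12 ⊆ --100,0-1-0,011--
  m13 ⊆ 01--1,011--
  m15 ⊆ -1111,0-11-,01--1,011--
  m16 ⊆ -0-00,-000-,10--0,10-0-
  m17 ⊆ -000-,10-0-
  m18 ⊆ 10--0 [E]
  m20 ⊆ --100,-0-00,-01-0,10--0,10-0-
  m21 ⊆ 10-0- [E]
  m22 ⊆ -01-0,10--0
  m28 ⊆ --100 [E]
  m31 ⊆ -1111 [E]
E = {--100, -1111, 0-11-, 10--0, 10-0-}

5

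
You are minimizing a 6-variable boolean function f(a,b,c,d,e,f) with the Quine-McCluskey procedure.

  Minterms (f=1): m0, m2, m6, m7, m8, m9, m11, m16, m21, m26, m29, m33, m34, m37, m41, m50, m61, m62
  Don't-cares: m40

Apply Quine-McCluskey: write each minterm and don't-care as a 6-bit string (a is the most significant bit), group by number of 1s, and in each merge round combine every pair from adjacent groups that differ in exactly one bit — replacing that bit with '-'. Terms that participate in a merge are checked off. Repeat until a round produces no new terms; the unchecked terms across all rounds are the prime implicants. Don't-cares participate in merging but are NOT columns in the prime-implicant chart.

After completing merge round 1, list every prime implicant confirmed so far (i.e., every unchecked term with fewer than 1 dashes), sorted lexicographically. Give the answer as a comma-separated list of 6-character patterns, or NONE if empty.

[col 0] 000000*, 000010*, 000110*, 000111*, 001000*, 001001*, 001011*, 010000*, 010101*, 011010, 011101*, 100001*, 100010*, 100101*, 101000*, 101001*, 110010*, 111101*, 111110
[col 1] -00010, -01000*, -01001*, -11101, 0-0000, 00-000, 000-10, 0000-0, 00011-, 0010-1, 00100-*, 01-101, 1-0010, 10-001, 100-01, 10100-*
[col 2] -0100-
Prime implicants: -00010, -0100-, -11101, 0-0000, 00-000, 000-10, 0000-0, 00011-, 0010-1, 01-101, 011010, 1-0010, 10-001, 100-01, 111110

011010, 111110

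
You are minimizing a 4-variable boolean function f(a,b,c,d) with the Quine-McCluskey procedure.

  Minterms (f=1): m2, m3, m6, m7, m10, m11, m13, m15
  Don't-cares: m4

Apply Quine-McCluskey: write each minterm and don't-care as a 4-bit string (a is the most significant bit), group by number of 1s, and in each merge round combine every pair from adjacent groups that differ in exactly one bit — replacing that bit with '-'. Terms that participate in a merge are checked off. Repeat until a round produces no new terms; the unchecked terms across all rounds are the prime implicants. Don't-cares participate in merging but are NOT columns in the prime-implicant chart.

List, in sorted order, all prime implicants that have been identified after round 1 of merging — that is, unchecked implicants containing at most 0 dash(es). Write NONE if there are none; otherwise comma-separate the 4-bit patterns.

Round 0: 0010✓ 0011✓ 0100✓ 0110✓ 0111✓ 1010✓ 1011✓ 1101✓ 1111✓
Round 1: -010✓ -011✓ -111✓ 0-10✓ 0-11✓ 001-✓ 01-0 011-✓ 1-11✓ 101-✓ 11-1
Round 2: --11 -01- 0-1-
PIs = {--11, -01-, 0-1-, 01-0, 11-1}

NONE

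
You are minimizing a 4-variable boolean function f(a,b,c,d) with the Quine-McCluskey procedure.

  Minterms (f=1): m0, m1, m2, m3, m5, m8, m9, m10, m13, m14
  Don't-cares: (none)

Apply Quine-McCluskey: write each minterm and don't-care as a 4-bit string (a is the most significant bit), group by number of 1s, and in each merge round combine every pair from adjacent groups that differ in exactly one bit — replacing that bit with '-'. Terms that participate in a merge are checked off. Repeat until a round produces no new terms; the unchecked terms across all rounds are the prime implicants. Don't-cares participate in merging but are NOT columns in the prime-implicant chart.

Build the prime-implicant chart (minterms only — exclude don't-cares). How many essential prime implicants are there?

3

size-2^0 implicants → 0000(✓)  0001(✓)  0010(✓)  0011(✓)  0101(✓)  1000(✓)  1001(✓)  1010(✓)  1101(✓)  1110(✓)
size-2^1 implicants → -000(✓)  -001(✓)  -010(✓)  -101(✓)  0-01(✓)  00-0(✓)  00-1(✓)  000-(✓)  001-(✓)  1-01(✓)  1-10  10-0(✓)  100-(✓)
size-2^2 implicants → --01  -0-0  -00-  00--
Unchecked terms (primes): --01, -0-0, -00-, 00--, 1-10
Minterm coverage:
  m0 ⊆ -0-0,-00-,00--
  m1 ⊆ --01,-00-,00--
  m2 ⊆ -0-0,00--
  m3 ⊆ 00-- [E]
  m5 ⊆ --01 [E]
  m8 ⊆ -0-0,-00-
  m9 ⊆ --01,-00-
  m10 ⊆ -0-0,1-10
  m13 ⊆ --01 [E]
  m14 ⊆ 1-10 [E]
E = {--01, 00--, 1-10}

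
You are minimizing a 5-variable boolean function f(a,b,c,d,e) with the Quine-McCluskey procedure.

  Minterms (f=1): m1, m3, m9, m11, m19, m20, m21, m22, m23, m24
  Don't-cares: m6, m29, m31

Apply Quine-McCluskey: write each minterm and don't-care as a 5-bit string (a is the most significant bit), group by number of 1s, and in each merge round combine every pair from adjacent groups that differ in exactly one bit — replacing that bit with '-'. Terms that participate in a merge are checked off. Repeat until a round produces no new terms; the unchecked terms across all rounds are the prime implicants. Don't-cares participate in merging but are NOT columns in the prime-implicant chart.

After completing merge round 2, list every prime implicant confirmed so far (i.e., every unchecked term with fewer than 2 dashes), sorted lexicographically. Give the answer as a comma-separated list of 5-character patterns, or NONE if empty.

-0011, -0110, 10-11, 11000

size-2^0 implicants → 00001(✓)  00011(✓)  00110(✓)  01001(✓)  01011(✓)  10011(✓)  10100(✓)  10101(✓)  10110(✓)  10111(✓)  11000  11101(✓)  11111(✓)
size-2^1 implicants → -0011  -0110  0-001(✓)  0-011(✓)  000-1(✓)  010-1(✓)  1-101(✓)  1-111(✓)  10-11  101-0(✓)  101-1(✓)  1010-(✓)  1011-(✓)  111-1(✓)
size-2^2 implicants → 0-0-1  1-1-1  101--
Unchecked terms (primes): -0011, -0110, 0-0-1, 1-1-1, 10-11, 101--, 11000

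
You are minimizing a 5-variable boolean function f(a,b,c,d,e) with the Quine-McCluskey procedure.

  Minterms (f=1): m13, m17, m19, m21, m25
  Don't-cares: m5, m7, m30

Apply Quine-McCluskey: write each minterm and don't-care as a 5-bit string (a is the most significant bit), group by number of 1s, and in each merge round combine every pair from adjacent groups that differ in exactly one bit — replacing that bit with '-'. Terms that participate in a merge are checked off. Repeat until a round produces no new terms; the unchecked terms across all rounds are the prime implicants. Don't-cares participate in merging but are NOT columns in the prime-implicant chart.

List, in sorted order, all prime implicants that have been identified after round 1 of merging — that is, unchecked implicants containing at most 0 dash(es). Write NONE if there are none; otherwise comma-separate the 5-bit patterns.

size-2^0 implicants → 00101(✓)  00111(✓)  01101(✓)  10001(✓)  10011(✓)  10101(✓)  11001(✓)  11110
size-2^1 implicants → -0101  0-101  001-1  1-001  10-01  100-1
Unchecked terms (primes): -0101, 0-101, 001-1, 1-001, 10-01, 100-1, 11110

11110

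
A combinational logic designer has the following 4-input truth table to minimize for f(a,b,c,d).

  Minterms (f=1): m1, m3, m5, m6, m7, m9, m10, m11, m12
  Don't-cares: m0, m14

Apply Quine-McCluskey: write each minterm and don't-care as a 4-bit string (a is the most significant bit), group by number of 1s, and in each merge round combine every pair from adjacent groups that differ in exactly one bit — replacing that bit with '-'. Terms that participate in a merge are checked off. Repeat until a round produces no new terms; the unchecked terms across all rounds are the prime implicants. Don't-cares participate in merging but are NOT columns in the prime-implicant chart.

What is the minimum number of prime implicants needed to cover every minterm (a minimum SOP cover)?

size-2^0 implicants → 0000(✓)  0001(✓)  0011(✓)  0101(✓)  0110(✓)  0111(✓)  1001(✓)  1010(✓)  1011(✓)  1100(✓)  1110(✓)
size-2^1 implicants → -001(✓)  -011(✓)  -110  0-01(✓)  0-11(✓)  00-1(✓)  000-  01-1(✓)  011-  1-10  10-1(✓)  101-  11-0
size-2^2 implicants → -0-1  0--1
Unchecked terms (primes): -0-1, -110, 0--1, 000-, 011-, 1-10, 101-, 11-0
Minterm coverage:
  m1 ⊆ -0-1,0--1,000-
  m3 ⊆ -0-1,0--1
  m5 ⊆ 0--1 [E]
  m6 ⊆ -110,011-
  m7 ⊆ 0--1,011-
  m9 ⊆ -0-1 [E]
  m10 ⊆ 1-10,101-
  m11 ⊆ -0-1,101-
  m12 ⊆ 11-0 [E]
E = {-0-1, 0--1, 11-0}
Petrick residual → -110, 1-10
Cover = b'd + bcd' + a'd + acd' + abd'  |cover|=5

5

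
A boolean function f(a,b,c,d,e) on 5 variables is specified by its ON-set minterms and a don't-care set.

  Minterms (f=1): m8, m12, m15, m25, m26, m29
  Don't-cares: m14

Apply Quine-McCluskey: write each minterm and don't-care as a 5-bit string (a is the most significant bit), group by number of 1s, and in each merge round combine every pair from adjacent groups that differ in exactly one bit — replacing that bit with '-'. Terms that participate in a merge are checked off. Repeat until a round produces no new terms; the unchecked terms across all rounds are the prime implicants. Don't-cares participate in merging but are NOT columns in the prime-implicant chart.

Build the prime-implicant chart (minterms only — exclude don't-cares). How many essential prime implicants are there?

size-2^0 implicants → 01000(✓)  01100(✓)  01110(✓)  01111(✓)  11001(✓)  11010  11101(✓)
size-2^1 implicants → 01-00  011-0  0111-  11-01
Unchecked terms (primes): 01-00, 011-0, 0111-, 11-01, 11010
Minterm coverage:
  m8 ⊆ 01-00 [E]
  m12 ⊆ 01-00,011-0
  m15 ⊆ 0111- [E]
  m25 ⊆ 11-01 [E]
  m26 ⊆ 11010 [E]
  m29 ⊆ 11-01 [E]
E = {01-00, 0111-, 11-01, 11010}

4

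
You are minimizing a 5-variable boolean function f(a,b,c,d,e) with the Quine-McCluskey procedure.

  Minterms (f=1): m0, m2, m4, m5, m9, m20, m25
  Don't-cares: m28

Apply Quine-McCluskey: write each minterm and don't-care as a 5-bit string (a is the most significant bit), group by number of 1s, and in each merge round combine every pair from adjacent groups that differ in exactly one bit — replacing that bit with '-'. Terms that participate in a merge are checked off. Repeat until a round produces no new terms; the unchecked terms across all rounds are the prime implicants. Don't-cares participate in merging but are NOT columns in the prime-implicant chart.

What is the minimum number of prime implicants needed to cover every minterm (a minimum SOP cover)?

4

[col 0] 00000*, 00010*, 00100*, 00101*, 01001*, 10100*, 11001*, 11100*
[col 1] -0100, -1001, 00-00, 000-0, 0010-, 1-100
Prime implicants: -0100, -1001, 00-00, 000-0, 0010-, 1-100
PI chart (minterm → PIs covering it):
  0 | 00-00,000-0
  2 | 000-0  (sole → essential)
  4 | -0100,00-00,0010-
  5 | 0010-  (sole → essential)
  9 | -1001  (sole → essential)
  20 | -0100,1-100
  25 | -1001  (sole → essential)
Essential prime implicants: -1001, 000-0, 0010-
Petrick residual → -0100
Minimum SOP uses 4 PIs: b'cd'e' + bc'd'e + a'b'c'e' + a'b'cd'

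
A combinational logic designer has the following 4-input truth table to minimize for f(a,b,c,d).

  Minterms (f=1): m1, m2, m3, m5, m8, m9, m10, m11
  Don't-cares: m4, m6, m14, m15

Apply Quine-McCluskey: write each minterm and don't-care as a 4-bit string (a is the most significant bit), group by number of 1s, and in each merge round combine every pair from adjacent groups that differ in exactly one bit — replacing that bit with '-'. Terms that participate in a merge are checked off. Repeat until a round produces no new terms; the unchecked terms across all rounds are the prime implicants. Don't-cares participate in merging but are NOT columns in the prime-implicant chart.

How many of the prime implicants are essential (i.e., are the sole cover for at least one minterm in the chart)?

1

size-2^0 implicants → 0001(✓)  0010(✓)  0011(✓)  0100(✓)  0101(✓)  0110(✓)  1000(✓)  1001(✓)  1010(✓)  1011(✓)  1110(✓)  1111(✓)
size-2^1 implicants → -001(✓)  -010(✓)  -011(✓)  -110(✓)  0-01  0-10(✓)  00-1(✓)  001-(✓)  01-0  010-  1-10(✓)  1-11(✓)  10-0(✓)  10-1(✓)  100-(✓)  101-(✓)  111-(✓)
size-2^2 implicants → --10  -0-1  -01-  1-1-  10--
Unchecked terms (primes): --10, -0-1, -01-, 0-01, 01-0, 010-, 1-1-, 10--
Minterm coverage:
  m1 ⊆ -0-1,0-01
  m2 ⊆ --10,-01-
  m3 ⊆ -0-1,-01-
  m5 ⊆ 0-01,010-
  m8 ⊆ 10-- [E]
  m9 ⊆ -0-1,10--
  m10 ⊆ --10,-01-,1-1-,10--
  m11 ⊆ -0-1,-01-,1-1-,10--
E = {10--}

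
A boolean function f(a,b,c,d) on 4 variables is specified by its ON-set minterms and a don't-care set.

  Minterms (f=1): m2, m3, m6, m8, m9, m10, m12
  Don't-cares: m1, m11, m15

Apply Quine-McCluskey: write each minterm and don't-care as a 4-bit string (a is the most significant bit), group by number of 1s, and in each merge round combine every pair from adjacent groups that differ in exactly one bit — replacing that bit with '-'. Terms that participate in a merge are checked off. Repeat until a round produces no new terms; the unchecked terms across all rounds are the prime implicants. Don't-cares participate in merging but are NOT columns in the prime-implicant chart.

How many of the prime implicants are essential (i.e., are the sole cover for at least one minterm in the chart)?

[col 0] 0001*, 0010*, 0011*, 0110*, 1000*, 1001*, 1010*, 1011*, 1100*, 1111*
[col 1] -001*, -010*, -011*, 0-10, 00-1*, 001-*, 1-00, 1-11, 10-0*, 10-1*, 100-*, 101-*
[col 2] -0-1, -01-, 10--
Prime implicants: -0-1, -01-, 0-10, 1-00, 1-11, 10--
PI chart (minterm → PIs covering it):
  2 | -01-,0-10
  3 | -0-1,-01-
  6 | 0-10  (sole → essential)
  8 | 1-00,10--
  9 | -0-1,10--
  10 | -01-,10--
  12 | 1-00  (sole → essential)
Essential prime implicants: 0-10, 1-00

2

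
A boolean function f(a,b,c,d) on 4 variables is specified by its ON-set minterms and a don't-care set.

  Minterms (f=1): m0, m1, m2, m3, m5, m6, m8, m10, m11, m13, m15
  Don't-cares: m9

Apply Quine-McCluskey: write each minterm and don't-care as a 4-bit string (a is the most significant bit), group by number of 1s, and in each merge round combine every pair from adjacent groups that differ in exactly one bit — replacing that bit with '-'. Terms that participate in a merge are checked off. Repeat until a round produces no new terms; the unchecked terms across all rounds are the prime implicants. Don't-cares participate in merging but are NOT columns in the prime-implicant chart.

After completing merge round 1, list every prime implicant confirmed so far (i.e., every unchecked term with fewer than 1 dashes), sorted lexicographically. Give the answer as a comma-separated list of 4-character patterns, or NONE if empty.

[col 0] 0000*, 0001*, 0010*, 0011*, 0101*, 0110*, 1000*, 1001*, 1010*, 1011*, 1101*, 1111*
[col 1] -000*, -001*, -010*, -011*, -101*, 0-01*, 0-10, 00-0*, 00-1*, 000-*, 001-*, 1-01*, 1-11*, 10-0*, 10-1*, 100-*, 101-*, 11-1*
[col 2] --01, -0-0*, -0-1*, -00-*, -01-*, 00--*, 1--1, 10--*
[col 3] -0--
Prime implicants: --01, -0--, 0-10, 1--1

NONE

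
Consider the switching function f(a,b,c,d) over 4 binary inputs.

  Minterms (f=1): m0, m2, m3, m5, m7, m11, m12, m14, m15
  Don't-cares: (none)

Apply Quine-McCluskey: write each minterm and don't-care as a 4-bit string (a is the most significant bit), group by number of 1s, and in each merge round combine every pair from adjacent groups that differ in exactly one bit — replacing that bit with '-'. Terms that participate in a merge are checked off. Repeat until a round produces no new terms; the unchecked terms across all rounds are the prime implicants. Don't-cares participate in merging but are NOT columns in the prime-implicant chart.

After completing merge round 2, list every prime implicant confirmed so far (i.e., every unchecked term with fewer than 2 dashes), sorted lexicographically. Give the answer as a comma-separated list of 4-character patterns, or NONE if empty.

size-2^0 implicants → 0000(✓)  0010(✓)  0011(✓)  0101(✓)  0111(✓)  1011(✓)  1100(✓)  1110(✓)  1111(✓)
size-2^1 implicants → -011(✓)  -111(✓)  0-11(✓)  00-0  001-  01-1  1-11(✓)  11-0  111-
size-2^2 implicants → --11
Unchecked terms (primes): --11, 00-0, 001-, 01-1, 11-0, 111-

00-0, 001-, 01-1, 11-0, 111-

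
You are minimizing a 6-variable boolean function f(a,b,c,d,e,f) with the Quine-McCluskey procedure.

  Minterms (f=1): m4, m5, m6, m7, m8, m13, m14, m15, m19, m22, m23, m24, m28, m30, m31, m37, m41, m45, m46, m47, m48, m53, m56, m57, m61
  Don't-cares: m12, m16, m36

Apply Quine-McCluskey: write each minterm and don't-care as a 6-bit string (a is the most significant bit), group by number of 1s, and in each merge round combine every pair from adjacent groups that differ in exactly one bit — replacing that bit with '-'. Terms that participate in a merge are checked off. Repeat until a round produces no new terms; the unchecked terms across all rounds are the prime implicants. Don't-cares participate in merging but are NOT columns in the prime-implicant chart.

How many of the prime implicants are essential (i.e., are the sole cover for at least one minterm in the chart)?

7

Round 0: 000100✓ 000101✓ 000110✓ 000111✓ 001000✓ 001100✓ 001101✓ 001110✓ 001111✓ 010000✓ 010011✓ 010110✓ 010111✓ 011000✓ 011100✓ 011110✓ 011111✓ 100100✓ 100101✓ 101001✓ 101101✓ 101110✓ 101111✓ 110000✓ 110101✓ 111000✓ 111001✓ 111101✓
Round 1: -00100✓ -00101✓ -01101✓ -01110✓ -01111✓ -10000✓ -11000✓ 0-0110✓ 0-0111✓ 0-1000✓ 0-1100✓ 0-1110✓ 0-1111✓ 00-100✓ 00-101✓ 00-110✓ 00-111✓ 0001-0✓ 0001-1✓ 00010-✓ 00011-✓ 001-00✓ 0011-0✓ 0011-1✓ 00110-✓ 00111-✓ 01-000✓ 01-110✓ 01-111✓ 010-11 01011-✓ 011-00✓ 0111-0✓ 01111-✓ 1-0101✓ 1-1001✓ 1-1101✓ 10-101✓ 10010-✓ 101-01✓ 1011-1✓ 10111-✓ 11-000✓ 11-101✓ 111-01✓ 11100-
Round 2: -0-101 -0010- -011-1 -0111- -1-000 0--110✓ 0--111✓ 0-011-✓ 0-1-00 0-11-0 0-111-✓ 00-1-0✓ 00-1-1✓ 00-10-✓ 00-11-✓ 0001--✓ 0011--✓ 01-11-✓ 1--101 1-1-01
Round 3: 0--11- 00-1--
PIs = {-0-101, -0010-, -011-1, -0111-, -1-000, 0--11-, 0-1-00, 0-11-0, 00-1--, 010-11, 1--101, 1-1-01, 11100-}
Coverage chart:
  m4: -0010-,00-1--
  m5: -0-101,-0010-,00-1--
  m6: 0--11-,00-1--
  m7: 0--11-,00-1--
  m8: 0-1-00 ←essential
  m13: -0-101,-011-1,00-1--
  m14: -0111-,0--11-,0-11-0,00-1--
  m15: -011-1,-0111-,0--11-,00-1--
  m19: 010-11 ←essential
  m22: 0--11- ←essential
  m23: 0--11-,010-11
  m24: -1-000,0-1-00
  m28: 0-1-00,0-11-0
  m30: 0--11-,0-11-0
  m31: 0--11- ←essential
  m37: -0-101,-0010-,1--101
  m41: 1-1-01 ←essential
  m45: -0-101,-011-1,1--101,1-1-01
  m46: -0111- ←essential
  m47: -011-1,-0111-
  m48: -1-000 ←essential
  m53: 1--101 ←essential
  m56: -1-000,11100-
  m57: 1-1-01,11100-
  m61: 1--101,1-1-01
Essential: -0111-, -1-000, 0--11-, 0-1-00, 010-11, 1--101, 1-1-01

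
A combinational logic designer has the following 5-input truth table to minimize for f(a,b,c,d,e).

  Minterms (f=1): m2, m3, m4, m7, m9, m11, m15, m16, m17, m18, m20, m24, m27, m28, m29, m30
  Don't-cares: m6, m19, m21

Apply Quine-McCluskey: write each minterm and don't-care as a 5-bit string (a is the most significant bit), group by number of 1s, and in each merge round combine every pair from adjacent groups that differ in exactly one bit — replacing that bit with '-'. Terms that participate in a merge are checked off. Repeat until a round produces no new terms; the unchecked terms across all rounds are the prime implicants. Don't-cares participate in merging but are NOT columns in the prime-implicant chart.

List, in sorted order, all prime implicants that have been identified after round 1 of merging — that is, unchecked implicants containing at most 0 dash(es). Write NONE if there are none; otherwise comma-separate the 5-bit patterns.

NONE

size-2^0 implicants → 00010(✓)  00011(✓)  00100(✓)  00110(✓)  00111(✓)  01001(✓)  01011(✓)  01111(✓)  10000(✓)  10001(✓)  10010(✓)  10011(✓)  10100(✓)  10101(✓)  11000(✓)  11011(✓)  11100(✓)  11101(✓)  11110(✓)
size-2^1 implicants → -0010(✓)  -0011(✓)  -0100  -1011(✓)  0-011(✓)  0-111(✓)  00-10(✓)  00-11(✓)  0001-(✓)  001-0  0011-(✓)  01-11(✓)  010-1  1-000(✓)  1-011(✓)  1-100(✓)  1-101(✓)  10-00(✓)  10-01(✓)  100-0(✓)  100-1(✓)  1000-(✓)  1001-(✓)  1010-(✓)  11-00(✓)  111-0  1110-(✓)
size-2^2 implicants → --011  -001-  0--11  00-1-  1--00  1-10-  10-0-  100--
Unchecked terms (primes): --011, -001-, -0100, 0--11, 00-1-, 001-0, 010-1, 1--00, 1-10-, 10-0-, 100--, 111-0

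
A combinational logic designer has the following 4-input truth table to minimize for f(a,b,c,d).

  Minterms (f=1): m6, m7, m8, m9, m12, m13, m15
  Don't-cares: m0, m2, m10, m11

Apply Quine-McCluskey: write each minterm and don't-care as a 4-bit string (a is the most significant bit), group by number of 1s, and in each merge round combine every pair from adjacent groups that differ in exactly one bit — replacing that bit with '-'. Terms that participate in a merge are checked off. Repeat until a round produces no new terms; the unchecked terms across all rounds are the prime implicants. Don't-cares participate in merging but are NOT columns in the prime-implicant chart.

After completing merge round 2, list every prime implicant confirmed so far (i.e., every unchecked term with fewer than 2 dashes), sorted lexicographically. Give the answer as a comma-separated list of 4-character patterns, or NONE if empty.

Round 0: 0000✓ 0010✓ 0110✓ 0111✓ 1000✓ 1001✓ 1010✓ 1011✓ 1100✓ 1101✓ 1111✓
Round 1: -000✓ -010✓ -111 0-10 00-0✓ 011- 1-00✓ 1-01✓ 1-11✓ 10-0✓ 10-1✓ 100-✓ 101-✓ 11-1✓ 110-✓
Round 2: -0-0 1--1 1-0- 10--
PIs = {-0-0, -111, 0-10, 011-, 1--1, 1-0-, 10--}

-111, 0-10, 011-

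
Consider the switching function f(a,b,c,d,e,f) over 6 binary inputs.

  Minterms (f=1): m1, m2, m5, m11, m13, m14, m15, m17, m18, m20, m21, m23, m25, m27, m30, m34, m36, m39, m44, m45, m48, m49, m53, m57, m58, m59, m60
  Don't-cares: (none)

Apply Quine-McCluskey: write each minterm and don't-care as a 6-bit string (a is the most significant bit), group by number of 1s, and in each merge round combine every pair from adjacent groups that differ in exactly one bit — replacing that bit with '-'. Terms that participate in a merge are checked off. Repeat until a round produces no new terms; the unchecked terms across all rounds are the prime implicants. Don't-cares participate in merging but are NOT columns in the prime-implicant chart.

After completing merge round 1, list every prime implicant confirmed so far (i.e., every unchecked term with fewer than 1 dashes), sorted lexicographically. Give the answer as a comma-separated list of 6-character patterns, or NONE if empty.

100111

size-2^0 implicants → 000001(✓)  000010(✓)  000101(✓)  001011(✓)  001101(✓)  001110(✓)  001111(✓)  010001(✓)  010010(✓)  010100(✓)  010101(✓)  010111(✓)  011001(✓)  011011(✓)  011110(✓)  100010(✓)  100100(✓)  100111  101100(✓)  101101(✓)  110000(✓)  110001(✓)  110101(✓)  111001(✓)  111010(✓)  111011(✓)  111100(✓)
size-2^1 implicants → -00010  -01101  -10001(✓)  -10101(✓)  -11001(✓)  -11011(✓)  0-0001(✓)  0-0010  0-0101(✓)  0-1011  0-1110  00-101  000-01(✓)  001-11  0011-1  00111-  01-001(✓)  010-01(✓)  0101-1  01010-  0110-1(✓)  1-1100  10-100  10110-  11-001(✓)  110-01(✓)  11000-  1110-1(✓)  11101-
size-2^2 implicants → -1-001  -10-01  -110-1  0-0-01
Unchecked terms (primes): -00010, -01101, -1-001, -10-01, -110-1, 0-0-01, 0-0010, 0-1011, 0-1110, 00-101, 001-11, 0011-1, 00111-, 0101-1, 01010-, 1-1100, 10-100, 100111, 10110-, 11000-, 11101-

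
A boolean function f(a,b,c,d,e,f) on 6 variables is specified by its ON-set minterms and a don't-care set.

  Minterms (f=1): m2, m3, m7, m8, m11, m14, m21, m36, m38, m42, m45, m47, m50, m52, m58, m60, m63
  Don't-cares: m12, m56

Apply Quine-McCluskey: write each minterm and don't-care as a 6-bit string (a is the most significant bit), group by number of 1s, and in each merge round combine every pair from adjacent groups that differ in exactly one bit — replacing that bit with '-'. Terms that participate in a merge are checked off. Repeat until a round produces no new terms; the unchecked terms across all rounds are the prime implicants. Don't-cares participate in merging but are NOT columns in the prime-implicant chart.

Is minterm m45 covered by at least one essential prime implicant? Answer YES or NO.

size-2^0 implicants → 000010(✓)  000011(✓)  000111(✓)  001000(✓)  001011(✓)  001100(✓)  001110(✓)  010101  100100(✓)  100110(✓)  101010(✓)  101101(✓)  101111(✓)  110010(✓)  110100(✓)  111000(✓)  111010(✓)  111100(✓)  111111(✓)
size-2^1 implicants → 00-011  000-11  00001-  001-00  0011-0  1-0100  1-1010  1-1111  1001-0  1011-1  11-010  11-100  111-00  1110-0
Unchecked terms (primes): 00-011, 000-11, 00001-, 001-00, 0011-0, 010101, 1-0100, 1-1010, 1-1111, 1001-0, 1011-1, 11-010, 11-100, 111-00, 1110-0
Minterm coverage:
  m2 ⊆ 00001- [E]
  m3 ⊆ 00-011,000-11,00001-
  m7 ⊆ 000-11 [E]
  m8 ⊆ 001-00 [E]
  m11 ⊆ 00-011 [E]
  m14 ⊆ 0011-0 [E]
  m21 ⊆ 010101 [E]
  m36 ⊆ 1-0100,1001-0
  m38 ⊆ 1001-0 [E]
  m42 ⊆ 1-1010 [E]
  m45 ⊆ 1011-1 [E]
  m47 ⊆ 1-1111,1011-1
  m50 ⊆ 11-010 [E]
  m52 ⊆ 1-0100,11-100
  m58 ⊆ 1-1010,11-010,1110-0
  m60 ⊆ 11-100,111-00
  m63 ⊆ 1-1111 [E]
E = {00-011, 000-11, 00001-, 001-00, 0011-0, 010101, 1-1010, 1-1111, 1001-0, 1011-1, 11-010}

YES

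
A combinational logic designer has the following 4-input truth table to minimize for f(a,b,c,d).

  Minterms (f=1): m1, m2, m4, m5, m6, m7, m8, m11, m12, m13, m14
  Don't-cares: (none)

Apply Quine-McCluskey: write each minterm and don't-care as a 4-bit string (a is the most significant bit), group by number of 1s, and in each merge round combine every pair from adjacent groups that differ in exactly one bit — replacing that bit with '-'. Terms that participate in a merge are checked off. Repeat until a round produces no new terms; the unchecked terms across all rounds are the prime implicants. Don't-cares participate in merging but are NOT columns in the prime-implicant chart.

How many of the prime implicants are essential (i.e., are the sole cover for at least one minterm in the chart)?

7

size-2^0 implicants → 0001(✓)  0010(✓)  0100(✓)  0101(✓)  0110(✓)  0111(✓)  1000(✓)  1011  1100(✓)  1101(✓)  1110(✓)
size-2^1 implicants → -100(✓)  -101(✓)  -110(✓)  0-01  0-10  01-0(✓)  01-1(✓)  010-(✓)  011-(✓)  1-00  11-0(✓)  110-(✓)
size-2^2 implicants → -1-0  -10-  01--
Unchecked terms (primes): -1-0, -10-, 0-01, 0-10, 01--, 1-00, 1011
Minterm coverage:
  m1 ⊆ 0-01 [E]
  m2 ⊆ 0-10 [E]
  m4 ⊆ -1-0,-10-,01--
  m5 ⊆ -10-,0-01,01--
  m6 ⊆ -1-0,0-10,01--
  m7 ⊆ 01-- [E]
  m8 ⊆ 1-00 [E]
  m11 ⊆ 1011 [E]
  m12 ⊆ -1-0,-10-,1-00
  m13 ⊆ -10- [E]
  m14 ⊆ -1-0 [E]
E = {-1-0, -10-, 0-01, 0-10, 01--, 1-00, 1011}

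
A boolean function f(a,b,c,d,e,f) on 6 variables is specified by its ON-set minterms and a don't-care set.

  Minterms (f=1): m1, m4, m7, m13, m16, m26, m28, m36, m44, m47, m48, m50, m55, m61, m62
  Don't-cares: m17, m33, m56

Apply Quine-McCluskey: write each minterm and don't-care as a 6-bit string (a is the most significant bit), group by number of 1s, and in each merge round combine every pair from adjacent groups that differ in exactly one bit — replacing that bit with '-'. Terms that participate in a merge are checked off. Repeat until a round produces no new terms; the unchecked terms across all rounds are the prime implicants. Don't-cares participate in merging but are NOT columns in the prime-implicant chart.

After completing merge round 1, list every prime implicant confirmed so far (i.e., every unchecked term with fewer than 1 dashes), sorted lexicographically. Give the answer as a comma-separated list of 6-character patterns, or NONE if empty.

000111, 001101, 011010, 011100, 101111, 110111, 111101, 111110

size-2^0 implicants → 000001(✓)  000100(✓)  000111  001101  010000(✓)  010001(✓)  011010  011100  100001(✓)  100100(✓)  101100(✓)  101111  110000(✓)  110010(✓)  110111  111000(✓)  111101  111110
size-2^1 implicants → -00001  -00100  -10000  0-0001  01000-  10-100  11-000  1100-0
Unchecked terms (primes): -00001, -00100, -10000, 0-0001, 000111, 001101, 01000-, 011010, 011100, 10-100, 101111, 11-000, 1100-0, 110111, 111101, 111110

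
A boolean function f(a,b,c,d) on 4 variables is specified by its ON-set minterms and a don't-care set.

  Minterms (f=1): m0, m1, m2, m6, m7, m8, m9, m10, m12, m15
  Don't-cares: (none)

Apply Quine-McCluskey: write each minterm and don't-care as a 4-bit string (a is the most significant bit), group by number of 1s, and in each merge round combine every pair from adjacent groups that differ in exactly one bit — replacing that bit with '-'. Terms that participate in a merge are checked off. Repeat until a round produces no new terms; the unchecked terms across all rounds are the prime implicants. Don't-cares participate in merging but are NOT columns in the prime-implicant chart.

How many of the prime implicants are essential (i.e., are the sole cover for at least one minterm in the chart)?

4

[col 0] 0000*, 0001*, 0010*, 0110*, 0111*, 1000*, 1001*, 1010*, 1100*, 1111*
[col 1] -000*, -001*, -010*, -111, 0-10, 00-0*, 000-*, 011-, 1-00, 10-0*, 100-*
[col 2] -0-0, -00-
Prime implicants: -0-0, -00-, -111, 0-10, 011-, 1-00
PI chart (minterm → PIs covering it):
  0 | -0-0,-00-
  1 | -00-  (sole → essential)
  2 | -0-0,0-10
  6 | 0-10,011-
  7 | -111,011-
  8 | -0-0,-00-,1-00
  9 | -00-  (sole → essential)
  10 | -0-0  (sole → essential)
  12 | 1-00  (sole → essential)
  15 | -111  (sole → essential)
Essential prime implicants: -0-0, -00-, -111, 1-00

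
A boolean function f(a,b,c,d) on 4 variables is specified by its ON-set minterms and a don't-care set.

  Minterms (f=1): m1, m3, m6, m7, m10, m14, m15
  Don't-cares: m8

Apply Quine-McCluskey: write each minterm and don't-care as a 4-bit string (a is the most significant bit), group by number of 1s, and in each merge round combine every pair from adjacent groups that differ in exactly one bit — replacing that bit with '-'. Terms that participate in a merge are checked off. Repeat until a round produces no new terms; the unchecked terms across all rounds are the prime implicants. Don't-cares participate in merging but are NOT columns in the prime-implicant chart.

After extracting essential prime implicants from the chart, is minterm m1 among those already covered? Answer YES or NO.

size-2^0 implicants → 0001(✓)  0011(✓)  0110(✓)  0111(✓)  1000(✓)  1010(✓)  1110(✓)  1111(✓)
size-2^1 implicants → -110(✓)  -111(✓)  0-11  00-1  011-(✓)  1-10  10-0  111-(✓)
size-2^2 implicants → -11-
Unchecked terms (primes): -11-, 0-11, 00-1, 1-10, 10-0
Minterm coverage:
  m1 ⊆ 00-1 [E]
  m3 ⊆ 0-11,00-1
  m6 ⊆ -11- [E]
  m7 ⊆ -11-,0-11
  m10 ⊆ 1-10,10-0
  m14 ⊆ -11-,1-10
  m15 ⊆ -11- [E]
E = {-11-, 00-1}

YES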